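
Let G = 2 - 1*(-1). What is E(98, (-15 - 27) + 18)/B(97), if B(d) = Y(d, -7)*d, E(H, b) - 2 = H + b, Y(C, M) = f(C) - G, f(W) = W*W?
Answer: 38/456191 ≈ 8.3298e-5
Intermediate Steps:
G = 3 (G = 2 + 1 = 3)
f(W) = W²
Y(C, M) = -3 + C² (Y(C, M) = C² - 1*3 = C² - 3 = -3 + C²)
E(H, b) = 2 + H + b (E(H, b) = 2 + (H + b) = 2 + H + b)
B(d) = d*(-3 + d²) (B(d) = (-3 + d²)*d = d*(-3 + d²))
E(98, (-15 - 27) + 18)/B(97) = (2 + 98 + ((-15 - 27) + 18))/((97*(-3 + 97²))) = (2 + 98 + (-42 + 18))/((97*(-3 + 9409))) = (2 + 98 - 24)/((97*9406)) = 76/912382 = 76*(1/912382) = 38/456191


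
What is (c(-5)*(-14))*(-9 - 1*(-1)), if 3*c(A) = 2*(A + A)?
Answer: -2240/3 ≈ -746.67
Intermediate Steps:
c(A) = 4*A/3 (c(A) = (2*(A + A))/3 = (2*(2*A))/3 = (4*A)/3 = 4*A/3)
(c(-5)*(-14))*(-9 - 1*(-1)) = (((4/3)*(-5))*(-14))*(-9 - 1*(-1)) = (-20/3*(-14))*(-9 + 1) = (280/3)*(-8) = -2240/3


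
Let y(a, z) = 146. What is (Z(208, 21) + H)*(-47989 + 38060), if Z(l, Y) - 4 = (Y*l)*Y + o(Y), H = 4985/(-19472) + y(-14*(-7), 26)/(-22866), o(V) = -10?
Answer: -202744251180735719/222623376 ≈ -9.1070e+8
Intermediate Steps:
H = -58414961/222623376 (H = 4985/(-19472) + 146/(-22866) = 4985*(-1/19472) + 146*(-1/22866) = -4985/19472 - 73/11433 = -58414961/222623376 ≈ -0.26239)
Z(l, Y) = -6 + l*Y**2 (Z(l, Y) = 4 + ((Y*l)*Y - 10) = 4 + (l*Y**2 - 10) = 4 + (-10 + l*Y**2) = -6 + l*Y**2)
(Z(208, 21) + H)*(-47989 + 38060) = ((-6 + 208*21**2) - 58414961/222623376)*(-47989 + 38060) = ((-6 + 208*441) - 58414961/222623376)*(-9929) = ((-6 + 91728) - 58414961/222623376)*(-9929) = (91722 - 58414961/222623376)*(-9929) = (20419402878511/222623376)*(-9929) = -202744251180735719/222623376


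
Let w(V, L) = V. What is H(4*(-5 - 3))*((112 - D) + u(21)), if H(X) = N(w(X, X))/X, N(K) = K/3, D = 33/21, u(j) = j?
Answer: 920/21 ≈ 43.810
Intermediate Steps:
D = 11/7 (D = 33*(1/21) = 11/7 ≈ 1.5714)
N(K) = K/3 (N(K) = K*(1/3) = K/3)
H(X) = 1/3 (H(X) = (X/3)/X = 1/3)
H(4*(-5 - 3))*((112 - D) + u(21)) = ((112 - 1*11/7) + 21)/3 = ((112 - 11/7) + 21)/3 = (773/7 + 21)/3 = (1/3)*(920/7) = 920/21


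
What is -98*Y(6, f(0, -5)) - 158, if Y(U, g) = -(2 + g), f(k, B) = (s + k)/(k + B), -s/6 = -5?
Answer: -550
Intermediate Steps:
s = 30 (s = -6*(-5) = 30)
f(k, B) = (30 + k)/(B + k) (f(k, B) = (30 + k)/(k + B) = (30 + k)/(B + k))
Y(U, g) = -2 - g
-98*Y(6, f(0, -5)) - 158 = -98*(-2 - (30 + 0)/(-5 + 0)) - 158 = -98*(-2 - 30/(-5)) - 158 = -98*(-2 - (-1)*30/5) - 158 = -98*(-2 - 1*(-6)) - 158 = -98*(-2 + 6) - 158 = -98*4 - 158 = -392 - 158 = -550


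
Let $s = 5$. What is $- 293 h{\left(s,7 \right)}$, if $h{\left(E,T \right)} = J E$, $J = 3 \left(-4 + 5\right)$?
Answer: $-4395$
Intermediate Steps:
$J = 3$ ($J = 3 \cdot 1 = 3$)
$h{\left(E,T \right)} = 3 E$
$- 293 h{\left(s,7 \right)} = - 293 \cdot 3 \cdot 5 = \left(-293\right) 15 = -4395$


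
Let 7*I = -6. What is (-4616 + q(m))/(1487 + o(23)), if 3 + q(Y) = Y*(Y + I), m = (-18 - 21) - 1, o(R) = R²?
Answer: -20893/14112 ≈ -1.4805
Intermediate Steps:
I = -6/7 (I = (⅐)*(-6) = -6/7 ≈ -0.85714)
m = -40 (m = -39 - 1 = -40)
q(Y) = -3 + Y*(-6/7 + Y) (q(Y) = -3 + Y*(Y - 6/7) = -3 + Y*(-6/7 + Y))
(-4616 + q(m))/(1487 + o(23)) = (-4616 + (-3 + (-40)² - 6/7*(-40)))/(1487 + 23²) = (-4616 + (-3 + 1600 + 240/7))/(1487 + 529) = (-4616 + 11419/7)/2016 = -20893/7*1/2016 = -20893/14112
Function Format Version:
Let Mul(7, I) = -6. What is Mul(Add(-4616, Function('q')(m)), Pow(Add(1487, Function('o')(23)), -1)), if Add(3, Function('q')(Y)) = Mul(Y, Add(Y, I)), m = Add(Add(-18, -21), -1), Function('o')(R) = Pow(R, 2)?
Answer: Rational(-20893, 14112) ≈ -1.4805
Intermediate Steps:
I = Rational(-6, 7) (I = Mul(Rational(1, 7), -6) = Rational(-6, 7) ≈ -0.85714)
m = -40 (m = Add(-39, -1) = -40)
Function('q')(Y) = Add(-3, Mul(Y, Add(Rational(-6, 7), Y))) (Function('q')(Y) = Add(-3, Mul(Y, Add(Y, Rational(-6, 7)))) = Add(-3, Mul(Y, Add(Rational(-6, 7), Y))))
Mul(Add(-4616, Function('q')(m)), Pow(Add(1487, Function('o')(23)), -1)) = Mul(Add(-4616, Add(-3, Pow(-40, 2), Mul(Rational(-6, 7), -40))), Pow(Add(1487, Pow(23, 2)), -1)) = Mul(Add(-4616, Add(-3, 1600, Rational(240, 7))), Pow(Add(1487, 529), -1)) = Mul(Add(-4616, Rational(11419, 7)), Pow(2016, -1)) = Mul(Rational(-20893, 7), Rational(1, 2016)) = Rational(-20893, 14112)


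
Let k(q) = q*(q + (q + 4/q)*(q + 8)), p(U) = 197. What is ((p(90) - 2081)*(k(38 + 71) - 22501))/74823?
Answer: -866592900/24941 ≈ -34746.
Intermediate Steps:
k(q) = q*(q + (8 + q)*(q + 4/q)) (k(q) = q*(q + (q + 4/q)*(8 + q)) = q*(q + (8 + q)*(q + 4/q)))
((p(90) - 2081)*(k(38 + 71) - 22501))/74823 = ((197 - 2081)*((32 + (38 + 71)³ + 4*(38 + 71) + 9*(38 + 71)²) - 22501))/74823 = -1884*((32 + 109³ + 4*109 + 9*109²) - 22501)*(1/74823) = -1884*((32 + 1295029 + 436 + 9*11881) - 22501)*(1/74823) = -1884*((32 + 1295029 + 436 + 106929) - 22501)*(1/74823) = -1884*(1402426 - 22501)*(1/74823) = -1884*1379925*(1/74823) = -2599778700*1/74823 = -866592900/24941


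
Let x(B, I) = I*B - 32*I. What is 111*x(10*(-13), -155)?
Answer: 2787210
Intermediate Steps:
x(B, I) = -32*I + B*I (x(B, I) = B*I - 32*I = -32*I + B*I)
111*x(10*(-13), -155) = 111*(-155*(-32 + 10*(-13))) = 111*(-155*(-32 - 130)) = 111*(-155*(-162)) = 111*25110 = 2787210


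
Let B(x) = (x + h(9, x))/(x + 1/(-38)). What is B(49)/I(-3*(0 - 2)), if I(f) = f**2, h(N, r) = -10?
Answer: 247/11166 ≈ 0.022121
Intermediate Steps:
B(x) = (-10 + x)/(-1/38 + x) (B(x) = (x - 10)/(x + 1/(-38)) = (-10 + x)/(x - 1/38) = (-10 + x)/(-1/38 + x))
B(49)/I(-3*(0 - 2)) = (38*(-10 + 49)/(-1 + 38*49))/((-3*(0 - 2))**2) = (38*39/(-1 + 1862))/((-3*(-2))**2) = (38*39/1861)/(6**2) = (38*(1/1861)*39)/36 = (1482/1861)*(1/36) = 247/11166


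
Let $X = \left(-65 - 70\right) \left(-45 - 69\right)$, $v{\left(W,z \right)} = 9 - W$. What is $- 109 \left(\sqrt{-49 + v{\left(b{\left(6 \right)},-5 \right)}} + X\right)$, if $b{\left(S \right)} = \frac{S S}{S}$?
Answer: $-1677510 - 109 i \sqrt{46} \approx -1.6775 \cdot 10^{6} - 739.27 i$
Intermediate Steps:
$b{\left(S \right)} = S$ ($b{\left(S \right)} = \frac{S^{2}}{S} = S$)
$X = 15390$ ($X = \left(-135\right) \left(-114\right) = 15390$)
$- 109 \left(\sqrt{-49 + v{\left(b{\left(6 \right)},-5 \right)}} + X\right) = - 109 \left(\sqrt{-49 + \left(9 - 6\right)} + 15390\right) = - 109 \left(\sqrt{-49 + 3} + 15390\right) = - 109 \left(\sqrt{-46} + 15390\right) = - 109 \left(i \sqrt{46} + 15390\right) = - 109 \left(15390 + i \sqrt{46}\right) = -1677510 - 109 i \sqrt{46}$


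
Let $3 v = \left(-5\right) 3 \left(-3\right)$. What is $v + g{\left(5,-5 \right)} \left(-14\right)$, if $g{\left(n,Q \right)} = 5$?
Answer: $-55$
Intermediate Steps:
$v = 15$ ($v = \frac{\left(-5\right) 3 \left(-3\right)}{3} = \frac{\left(-15\right) \left(-3\right)}{3} = \frac{1}{3} \cdot 45 = 15$)
$v + g{\left(5,-5 \right)} \left(-14\right) = 15 + 5 \left(-14\right) = 15 - 70 = -55$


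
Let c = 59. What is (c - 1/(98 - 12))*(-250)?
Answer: -634125/43 ≈ -14747.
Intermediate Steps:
(c - 1/(98 - 12))*(-250) = (59 - 1/(98 - 12))*(-250) = (59 - 1/86)*(-250) = (5073/86)*(-250) = -634125/43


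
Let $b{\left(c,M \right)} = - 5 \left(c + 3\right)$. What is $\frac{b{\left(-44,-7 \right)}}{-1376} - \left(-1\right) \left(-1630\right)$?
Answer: $- \frac{2243085}{1376} \approx -1630.1$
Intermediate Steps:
$b{\left(c,M \right)} = -15 - 5 c$ ($b{\left(c,M \right)} = - 5 \left(3 + c\right) = -15 - 5 c$)
$\frac{b{\left(-44,-7 \right)}}{-1376} - \left(-1\right) \left(-1630\right) = \frac{-15 - -220}{-1376} - \left(-1\right) \left(-1630\right) = \left(-15 + 220\right) \left(- \frac{1}{1376}\right) - 1630 = 205 \left(- \frac{1}{1376}\right) - 1630 = - \frac{205}{1376} - 1630 = - \frac{2243085}{1376}$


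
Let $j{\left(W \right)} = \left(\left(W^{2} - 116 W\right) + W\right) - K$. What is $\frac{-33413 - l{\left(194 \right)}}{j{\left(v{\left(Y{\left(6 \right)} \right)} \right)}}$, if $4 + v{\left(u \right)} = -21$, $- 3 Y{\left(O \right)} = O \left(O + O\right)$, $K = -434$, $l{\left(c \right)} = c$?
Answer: $- \frac{4801}{562} \approx -8.5427$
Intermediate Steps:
$Y{\left(O \right)} = - \frac{2 O^{2}}{3}$ ($Y{\left(O \right)} = - \frac{O \left(O + O\right)}{3} = - \frac{O 2 O}{3} = - \frac{2 O^{2}}{3}$)
$v{\left(u \right)} = -25$ ($v{\left(u \right)} = -4 - 21 = -25$)
$j{\left(W \right)} = 434 + W^{2} - 115 W$ ($j{\left(W \right)} = \left(\left(W^{2} - 116 W\right) + W\right) - -434 = \left(W^{2} - 115 W\right) + 434 = 434 + W^{2} - 115 W$)
$\frac{-33413 - l{\left(194 \right)}}{j{\left(v{\left(Y{\left(6 \right)} \right)} \right)}} = \frac{-33413 - 194}{434 + \left(-25\right)^{2} - -2875} = \frac{-33413 - 194}{434 + 625 + 2875} = - \frac{33607}{3934} = \left(-33607\right) \frac{1}{3934} = - \frac{4801}{562}$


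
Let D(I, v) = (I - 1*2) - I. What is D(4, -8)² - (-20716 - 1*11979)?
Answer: 32699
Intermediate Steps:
D(I, v) = -2 (D(I, v) = (I - 2) - I = (-2 + I) - I = -2)
D(4, -8)² - (-20716 - 1*11979) = (-2)² - (-20716 - 1*11979) = 4 - (-20716 - 11979) = 4 - 1*(-32695) = 4 + 32695 = 32699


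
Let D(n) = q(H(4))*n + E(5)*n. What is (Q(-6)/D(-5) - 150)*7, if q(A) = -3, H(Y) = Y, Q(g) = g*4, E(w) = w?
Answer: -5166/5 ≈ -1033.2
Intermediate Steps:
Q(g) = 4*g
D(n) = 2*n (D(n) = -3*n + 5*n = 2*n)
(Q(-6)/D(-5) - 150)*7 = ((4*(-6))/((2*(-5))) - 150)*7 = (-24/(-10) - 150)*7 = (-24*(-⅒) - 150)*7 = (12/5 - 150)*7 = -738/5*7 = -5166/5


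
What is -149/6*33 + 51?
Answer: -1537/2 ≈ -768.50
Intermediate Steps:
-149/6*33 + 51 = -1639/2 + 51 = -1537/2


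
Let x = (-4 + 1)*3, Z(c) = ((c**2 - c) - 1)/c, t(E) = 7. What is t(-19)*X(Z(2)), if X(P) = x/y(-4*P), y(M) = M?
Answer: 63/2 ≈ 31.500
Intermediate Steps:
Z(c) = (-1 + c**2 - c)/c
x = -9 (x = -3*3 = -9)
X(P) = 9/(4*P) (X(P) = -9*(-1/(4*P)) = -(-9)/(4*P) = 9/(4*P))
t(-19)*X(Z(2)) = 7*(9/(4*(-1 + 2 - 1/2))) = 7*(9/(4*(1/2))) = 7*((9/4)*2) = 7*(9/2) = 63/2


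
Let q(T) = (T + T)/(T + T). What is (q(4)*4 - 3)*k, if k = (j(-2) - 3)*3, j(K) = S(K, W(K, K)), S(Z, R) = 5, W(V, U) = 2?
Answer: 6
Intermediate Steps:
q(T) = 1 (q(T) = (2*T)/((2*T)) = (2*T)*(1/(2*T)) = 1)
j(K) = 5
k = 6 (k = (5 - 3)*3 = 2*3 = 6)
(q(4)*4 - 3)*k = (1*4 - 3)*6 = (4 - 3)*6 = 1*6 = 6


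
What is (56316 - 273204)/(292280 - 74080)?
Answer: -27111/27275 ≈ -0.99399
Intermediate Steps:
(56316 - 273204)/(292280 - 74080) = -216888/218200 = -216888*1/218200 = -27111/27275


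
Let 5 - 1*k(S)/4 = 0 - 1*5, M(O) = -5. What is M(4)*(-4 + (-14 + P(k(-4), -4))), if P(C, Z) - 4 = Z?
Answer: 90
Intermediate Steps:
k(S) = 40 (k(S) = 20 - 4*(0 - 1*5) = 20 - 4*(0 - 5) = 20 - 4*(-5) = 20 + 20 = 40)
P(C, Z) = 4 + Z
M(4)*(-4 + (-14 + P(k(-4), -4))) = -5*(-4 + (-14 + (4 - 4))) = -5*(-4 + (-14 + 0)) = -5*(-4 - 14) = -5*(-18) = 90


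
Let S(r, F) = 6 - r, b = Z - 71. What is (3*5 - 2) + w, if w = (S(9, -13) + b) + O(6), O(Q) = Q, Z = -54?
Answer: -109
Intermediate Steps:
b = -125 (b = -54 - 71 = -125)
w = -122 (w = ((6 - 1*9) - 125) + 6 = ((6 - 9) - 125) + 6 = (-3 - 125) + 6 = -128 + 6 = -122)
(3*5 - 2) + w = (3*5 - 2) - 122 = (15 - 2) - 122 = 13 - 122 = -109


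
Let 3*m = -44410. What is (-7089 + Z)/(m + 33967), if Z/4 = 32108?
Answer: 364029/57491 ≈ 6.3319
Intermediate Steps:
m = -44410/3 (m = (1/3)*(-44410) = -44410/3 ≈ -14803.)
Z = 128432 (Z = 4*32108 = 128432)
(-7089 + Z)/(m + 33967) = (-7089 + 128432)/(-44410/3 + 33967) = 121343/(57491/3) = 121343*(3/57491) = 364029/57491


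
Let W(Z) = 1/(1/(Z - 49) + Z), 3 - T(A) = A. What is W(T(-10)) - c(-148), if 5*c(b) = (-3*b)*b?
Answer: 30687684/2335 ≈ 13142.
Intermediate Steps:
c(b) = -3*b²/5 (c(b) = ((-3*b)*b)/5 = (-3*b²)/5 = -3*b²/5)
T(A) = 3 - A
W(Z) = 1/(Z + 1/(-49 + Z)) (W(Z) = 1/(1/(-49 + Z) + Z) = 1/(Z + 1/(-49 + Z)))
W(T(-10)) - c(-148) = (-49 + (3 - 1*(-10)))/(1 + (3 - 1*(-10))² - 49*(3 - 1*(-10))) - (-3)*(-148)²/5 = (-49 + (3 + 10))/(1 + (3 + 10)² - 49*(3 + 10)) - (-3)*21904/5 = (-49 + 13)/(1 + 13² - 49*13) - 1*(-65712/5) = -36/(1 + 169 - 637) + 65712/5 = -36/(-467) + 65712/5 = -1/467*(-36) + 65712/5 = 36/467 + 65712/5 = 30687684/2335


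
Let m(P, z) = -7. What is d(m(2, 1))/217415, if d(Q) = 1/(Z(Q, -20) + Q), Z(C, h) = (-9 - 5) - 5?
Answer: -1/5652790 ≈ -1.7690e-7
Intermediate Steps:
Z(C, h) = -19 (Z(C, h) = -14 - 5 = -19)
d(Q) = 1/(-19 + Q)
d(m(2, 1))/217415 = 1/(-19 - 7*217415) = (1/217415)/(-26) = -1/26*1/217415 = -1/5652790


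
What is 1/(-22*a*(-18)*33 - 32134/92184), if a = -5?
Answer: -46092/3011667347 ≈ -1.5304e-5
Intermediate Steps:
1/(-22*a*(-18)*33 - 32134/92184) = 1/(-(-110)*(-18)*33 - 32134/92184) = 1/(-22*90*33 - 32134*1/92184) = 1/(-1980*33 - 16067/46092) = 1/(-65340 - 16067/46092) = 1/(-3011667347/46092) = -46092/3011667347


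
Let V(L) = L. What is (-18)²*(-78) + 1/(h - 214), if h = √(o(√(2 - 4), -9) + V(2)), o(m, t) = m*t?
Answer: -25272 - 1/(214 - √(2 - 9*I*√2)) ≈ -25272.0 + 5.2257e-5*I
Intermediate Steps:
h = √(2 - 9*I*√2) (h = √(√(2 - 4)*(-9) + 2) = √(√(-2)*(-9) + 2) = √((I*√2)*(-9) + 2) = √(-9*I*√2 + 2) = √(2 - 9*I*√2) ≈ 2.728 - 2.3328*I)
(-18)²*(-78) + 1/(h - 214) = (-18)²*(-78) + 1/(√(2 - 9*I*√2) - 214) = 324*(-78) + 1/(-214 + √(2 - 9*I*√2)) = -25272 + 1/(-214 + √(2 - 9*I*√2))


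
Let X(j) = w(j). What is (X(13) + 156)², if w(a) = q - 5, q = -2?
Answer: 22201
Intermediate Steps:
w(a) = -7 (w(a) = -2 - 5 = -7)
X(j) = -7
(X(13) + 156)² = (-7 + 156)² = 149² = 22201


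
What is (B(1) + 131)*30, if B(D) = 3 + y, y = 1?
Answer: 4050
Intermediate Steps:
B(D) = 4 (B(D) = 3 + 1 = 4)
(B(1) + 131)*30 = (4 + 131)*30 = 135*30 = 4050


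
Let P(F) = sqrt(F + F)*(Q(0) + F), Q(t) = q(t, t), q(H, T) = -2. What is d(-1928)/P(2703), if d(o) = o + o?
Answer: -1928*sqrt(5406)/7300803 ≈ -0.019417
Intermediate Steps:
d(o) = 2*o
Q(t) = -2
P(F) = sqrt(2)*sqrt(F)*(-2 + F) (P(F) = sqrt(F + F)*(-2 + F) = sqrt(2*F)*(-2 + F) = (sqrt(2)*sqrt(F))*(-2 + F) = sqrt(2)*sqrt(F)*(-2 + F))
d(-1928)/P(2703) = (2*(-1928))/((sqrt(2)*sqrt(2703)*(-2 + 2703))) = -3856*sqrt(5406)/14601606 = -1928*sqrt(5406)/7300803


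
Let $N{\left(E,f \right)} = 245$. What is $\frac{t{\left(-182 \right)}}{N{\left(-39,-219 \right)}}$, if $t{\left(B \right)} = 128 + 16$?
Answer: $\frac{144}{245} \approx 0.58776$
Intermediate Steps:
$t{\left(B \right)} = 144$
$\frac{t{\left(-182 \right)}}{N{\left(-39,-219 \right)}} = \frac{144}{245}$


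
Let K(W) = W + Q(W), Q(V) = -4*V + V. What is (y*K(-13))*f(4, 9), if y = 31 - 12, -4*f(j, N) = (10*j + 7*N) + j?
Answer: -26429/2 ≈ -13215.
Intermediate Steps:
Q(V) = -3*V
f(j, N) = -11*j/4 - 7*N/4 (f(j, N) = -((10*j + 7*N) + j)/4 = -((7*N + 10*j) + j)/4 = -(7*N + 11*j)/4 = -11*j/4 - 7*N/4)
y = 19
K(W) = -2*W (K(W) = W - 3*W = -2*W)
(y*K(-13))*f(4, 9) = (19*(-2*(-13)))*(-11/4*4 - 7/4*9) = (19*26)*(-11 - 63/4) = 494*(-107/4) = -26429/2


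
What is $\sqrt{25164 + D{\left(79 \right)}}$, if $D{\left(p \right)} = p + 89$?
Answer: $2 \sqrt{6333} \approx 159.16$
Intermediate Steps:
$D{\left(p \right)} = 89 + p$
$\sqrt{25164 + D{\left(79 \right)}} = \sqrt{25164 + \left(89 + 79\right)} = \sqrt{25164 + 168} = \sqrt{25332} = 2 \sqrt{6333}$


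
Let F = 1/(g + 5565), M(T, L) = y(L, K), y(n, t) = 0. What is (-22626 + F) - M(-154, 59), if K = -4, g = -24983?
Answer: -439351669/19418 ≈ -22626.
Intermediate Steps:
M(T, L) = 0
F = -1/19418 (F = 1/(-24983 + 5565) = 1/(-19418) = -1/19418 ≈ -5.1499e-5)
(-22626 + F) - M(-154, 59) = (-22626 - 1/19418) - 1*0 = -439351669/19418 + 0 = -439351669/19418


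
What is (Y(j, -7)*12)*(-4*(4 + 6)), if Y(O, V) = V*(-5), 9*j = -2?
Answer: -16800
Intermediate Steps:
j = -2/9 (j = (1/9)*(-2) = -2/9 ≈ -0.22222)
Y(O, V) = -5*V
(Y(j, -7)*12)*(-4*(4 + 6)) = (-5*(-7)*12)*(-4*(4 + 6)) = (35*12)*(-4*10) = 420*(-40) = -16800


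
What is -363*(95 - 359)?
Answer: 95832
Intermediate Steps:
-363*(95 - 359) = -363*(-264) = 95832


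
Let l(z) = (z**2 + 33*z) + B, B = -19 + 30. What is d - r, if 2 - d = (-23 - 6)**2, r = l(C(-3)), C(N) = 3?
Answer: -958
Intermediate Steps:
B = 11
l(z) = 11 + z**2 + 33*z (l(z) = (z**2 + 33*z) + 11 = 11 + z**2 + 33*z)
r = 119 (r = 11 + 3**2 + 33*3 = 11 + 9 + 99 = 119)
d = -839 (d = 2 - (-23 - 6)**2 = 2 - 1*(-29)**2 = 2 - 1*841 = 2 - 841 = -839)
d - r = -839 - 1*119 = -839 - 119 = -958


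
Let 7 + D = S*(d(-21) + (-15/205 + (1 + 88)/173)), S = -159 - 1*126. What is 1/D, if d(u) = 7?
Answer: -7093/15092236 ≈ -0.00046998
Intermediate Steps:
S = -285 (S = -159 - 126 = -285)
D = -15092236/7093 (D = -7 - 285*(7 + (-15/205 + (1 + 88)/173)) = -7 - 285*(7 + (-15*1/205 + 89*(1/173))) = -7 - 285*(7 + (-3/41 + 89/173)) = -7 - 285*(7 + 3130/7093) = -7 - 285*52781/7093 = -7 - 15042585/7093 = -15092236/7093 ≈ -2127.8)
1/D = 1/(-15092236/7093) = -7093/15092236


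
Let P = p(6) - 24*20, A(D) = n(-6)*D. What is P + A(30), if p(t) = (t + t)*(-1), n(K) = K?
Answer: -672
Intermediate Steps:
p(t) = -2*t (p(t) = (2*t)*(-1) = -2*t)
A(D) = -6*D
P = -492 (P = -2*6 - 24*20 = -12 - 480 = -492)
P + A(30) = -492 - 6*30 = -492 - 180 = -672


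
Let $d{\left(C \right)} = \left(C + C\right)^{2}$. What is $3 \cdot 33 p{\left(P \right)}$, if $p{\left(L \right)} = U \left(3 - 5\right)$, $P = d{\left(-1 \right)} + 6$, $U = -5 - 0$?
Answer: $990$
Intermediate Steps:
$d{\left(C \right)} = 4 C^{2}$ ($d{\left(C \right)} = \left(2 C\right)^{2} = 4 C^{2}$)
$U = -5$ ($U = -5 + 0 = -5$)
$P = 10$ ($P = 4 \left(-1\right)^{2} + 6 = 4 \cdot 1 + 6 = 4 + 6 = 10$)
$p{\left(L \right)} = 10$ ($p{\left(L \right)} = - 5 \left(3 - 5\right) = \left(-5\right) \left(-2\right) = 10$)
$3 \cdot 33 p{\left(P \right)} = 3 \cdot 33 \cdot 10 = 99 \cdot 10 = 990$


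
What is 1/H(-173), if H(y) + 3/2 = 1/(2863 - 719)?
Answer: -2144/3215 ≈ -0.66687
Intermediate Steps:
H(y) = -3215/2144 (H(y) = -3/2 + 1/(2863 - 719) = -3/2 + 1/2144 = -3215/2144)
1/H(-173) = 1/(-3215/2144) = -2144/3215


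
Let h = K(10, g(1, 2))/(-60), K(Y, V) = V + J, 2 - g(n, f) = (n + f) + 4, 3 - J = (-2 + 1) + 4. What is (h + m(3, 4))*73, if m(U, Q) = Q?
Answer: 3577/12 ≈ 298.08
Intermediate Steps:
J = 0 (J = 3 - ((-2 + 1) + 4) = 3 - (-1 + 4) = 3 - 1*3 = 3 - 3 = 0)
g(n, f) = -2 - f - n (g(n, f) = 2 - ((n + f) + 4) = 2 - ((f + n) + 4) = 2 - (4 + f + n) = 2 + (-4 - f - n) = -2 - f - n)
K(Y, V) = V (K(Y, V) = V + 0 = V)
h = 1/12 (h = (-2 - 1*2 - 1*1)/(-60) = (-2 - 2 - 1)*(-1/60) = -5*(-1/60) = 1/12 ≈ 0.083333)
(h + m(3, 4))*73 = (1/12 + 4)*73 = (49/12)*73 = 3577/12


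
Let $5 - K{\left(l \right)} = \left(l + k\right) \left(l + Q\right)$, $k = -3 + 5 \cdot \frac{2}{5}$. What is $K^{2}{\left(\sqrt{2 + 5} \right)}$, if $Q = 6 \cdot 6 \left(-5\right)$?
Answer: $262451 - 65884 \sqrt{7} \approx 88138.0$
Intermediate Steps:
$Q = -180$ ($Q = 36 \left(-5\right) = -180$)
$k = -1$ ($k = -3 + 5 \cdot 2 \cdot \frac{1}{5} = -3 + 5 \cdot \frac{2}{5} = -3 + 2 = -1$)
$K{\left(l \right)} = 5 - \left(-1 + l\right) \left(-180 + l\right)$ ($K{\left(l \right)} = 5 - \left(l - 1\right) \left(l - 180\right) = 5 - \left(-1 + l\right) \left(-180 + l\right)$)
$K^{2}{\left(\sqrt{2 + 5} \right)} = \left(-175 - \left(\sqrt{2 + 5}\right)^{2} + 181 \sqrt{2 + 5}\right)^{2} = \left(-175 - \left(\sqrt{7}\right)^{2} + 181 \sqrt{7}\right)^{2} = \left(-175 - 7 + 181 \sqrt{7}\right)^{2} = \left(-182 + 181 \sqrt{7}\right)^{2}$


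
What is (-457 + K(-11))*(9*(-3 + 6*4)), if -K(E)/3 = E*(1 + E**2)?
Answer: 674541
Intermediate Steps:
K(E) = -3*E*(1 + E**2)
(-457 + K(-11))*(9*(-3 + 6*4)) = (-457 - 3*(-11)*(1 + (-11)**2))*(9*(-3 + 6*4)) = (-457 - 3*(-11)*(1 + 121))*(9*(-3 + 24)) = (-457 - 3*(-11)*122)*(9*21) = (-457 + 4026)*189 = 3569*189 = 674541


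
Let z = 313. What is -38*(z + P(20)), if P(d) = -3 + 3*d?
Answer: -14060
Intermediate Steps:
-38*(z + P(20)) = -38*(313 + (-3 + 3*20)) = -38*(313 + (-3 + 60)) = -38*(313 + 57) = -38*370 = -14060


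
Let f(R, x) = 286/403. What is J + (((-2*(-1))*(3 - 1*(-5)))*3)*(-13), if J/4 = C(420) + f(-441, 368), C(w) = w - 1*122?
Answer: 17696/31 ≈ 570.84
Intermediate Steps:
C(w) = -122 + w (C(w) = w - 122 = -122 + w)
f(R, x) = 22/31 (f(R, x) = 286*(1/403) = 22/31)
J = 37040/31 (J = 4*((-122 + 420) + 22/31) = 4*(298 + 22/31) = 4*(9260/31) = 37040/31 ≈ 1194.8)
J + (((-2*(-1))*(3 - 1*(-5)))*3)*(-13) = 37040/31 + (((-2*(-1))*(3 - 1*(-5)))*3)*(-13) = 37040/31 + ((2*(3 + 5))*3)*(-13) = 37040/31 + ((2*8)*3)*(-13) = 37040/31 + (16*3)*(-13) = 37040/31 + 48*(-13) = 37040/31 - 624 = 17696/31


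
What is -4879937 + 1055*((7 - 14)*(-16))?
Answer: -4761777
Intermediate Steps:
-4879937 + 1055*((7 - 14)*(-16)) = -4879937 + 1055*(-7*(-16)) = -4879937 + 1055*112 = -4879937 + 118160 = -4761777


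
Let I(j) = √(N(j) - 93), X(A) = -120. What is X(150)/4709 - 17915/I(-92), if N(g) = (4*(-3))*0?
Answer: -120/4709 + 17915*I*√93/93 ≈ -0.025483 + 1857.7*I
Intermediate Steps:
N(g) = 0 (N(g) = -12*0 = 0)
I(j) = I*√93 (I(j) = √(0 - 93) = √(-93) = I*√93)
X(150)/4709 - 17915/I(-92) = -120/4709 - 17915*(-I*√93/93) = -120*1/4709 - (-17915)*I*√93/93 = -120/4709 + 17915*I*√93/93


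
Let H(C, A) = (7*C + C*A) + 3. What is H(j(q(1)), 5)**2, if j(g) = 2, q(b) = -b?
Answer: 729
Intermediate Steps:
H(C, A) = 3 + 7*C + A*C (H(C, A) = (7*C + A*C) + 3 = 3 + 7*C + A*C)
H(j(q(1)), 5)**2 = (3 + 7*2 + 5*2)**2 = (3 + 14 + 10)**2 = 27**2 = 729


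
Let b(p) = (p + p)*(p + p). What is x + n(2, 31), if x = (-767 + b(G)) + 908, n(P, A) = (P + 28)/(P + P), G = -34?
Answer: 9545/2 ≈ 4772.5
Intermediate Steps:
b(p) = 4*p² (b(p) = (2*p)*(2*p) = 4*p²)
n(P, A) = (28 + P)/(2*P) (n(P, A) = (28 + P)/((2*P)) = (28 + P)*(1/(2*P)) = (28 + P)/(2*P))
x = 4765 (x = (-767 + 4*(-34)²) + 908 = (-767 + 4*1156) + 908 = (-767 + 4624) + 908 = 3857 + 908 = 4765)
x + n(2, 31) = 4765 + (½)*(28 + 2)/2 = 4765 + (½)*(½)*30 = 4765 + 15/2 = 9545/2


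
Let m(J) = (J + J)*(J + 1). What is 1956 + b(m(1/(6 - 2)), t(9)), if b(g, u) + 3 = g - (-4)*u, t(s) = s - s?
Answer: 15629/8 ≈ 1953.6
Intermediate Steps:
t(s) = 0
m(J) = 2*J*(1 + J) (m(J) = (2*J)*(1 + J) = 2*J*(1 + J))
b(g, u) = -3 + g + 4*u (b(g, u) = -3 + (g - (-4)*u) = -3 + (g + 4*u) = -3 + g + 4*u)
1956 + b(m(1/(6 - 2)), t(9)) = 1956 + (-3 + 2*(1 + 1/(6 - 2))/(6 - 2) + 4*0) = 1956 + (-3 + 2*(1 + 1/4)/4 + 0) = 1956 + (-3 + 2*(¼)*(1 + ¼) + 0) = 1956 + (-3 + 2*(¼)*(5/4) + 0) = 1956 + (-3 + 5/8 + 0) = 1956 - 19/8 = 15629/8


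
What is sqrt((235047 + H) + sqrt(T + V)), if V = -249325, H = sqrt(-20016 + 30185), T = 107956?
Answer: sqrt(235047 + sqrt(10169) + I*sqrt(141369)) ≈ 484.92 + 0.388*I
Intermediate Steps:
H = sqrt(10169) ≈ 100.84
sqrt((235047 + H) + sqrt(T + V)) = sqrt((235047 + sqrt(10169)) + sqrt(107956 - 249325)) = sqrt((235047 + sqrt(10169)) + sqrt(-141369)) = sqrt((235047 + sqrt(10169)) + I*sqrt(141369)) = sqrt(235047 + sqrt(10169) + I*sqrt(141369))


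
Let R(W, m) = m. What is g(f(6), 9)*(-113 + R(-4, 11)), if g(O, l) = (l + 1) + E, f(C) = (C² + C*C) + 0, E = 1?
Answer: -1122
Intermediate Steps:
f(C) = 2*C² (f(C) = (C² + C²) + 0 = 2*C² + 0 = 2*C²)
g(O, l) = 2 + l (g(O, l) = (l + 1) + 1 = (1 + l) + 1 = 2 + l)
g(f(6), 9)*(-113 + R(-4, 11)) = (2 + 9)*(-113 + 11) = 11*(-102) = -1122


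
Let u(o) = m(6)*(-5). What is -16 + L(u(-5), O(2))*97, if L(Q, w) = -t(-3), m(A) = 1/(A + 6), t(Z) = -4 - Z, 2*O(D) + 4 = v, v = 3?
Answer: 81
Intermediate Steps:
O(D) = -½ (O(D) = -2 + (½)*3 = -2 + 3/2 = -½)
m(A) = 1/(6 + A)
u(o) = -5/12 (u(o) = -5/(6 + 6) = -5/12)
L(Q, w) = 1 (L(Q, w) = -(-4 - 1*(-3)) = -(-4 + 3) = -1*(-1) = 1)
-16 + L(u(-5), O(2))*97 = -16 + 1*97 = -16 + 97 = 81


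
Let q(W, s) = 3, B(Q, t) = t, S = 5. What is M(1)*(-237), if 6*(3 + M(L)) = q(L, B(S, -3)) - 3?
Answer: 711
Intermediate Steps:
M(L) = -3 (M(L) = -3 + (3 - 3)/6 = -3 + (1/6)*0 = -3 + 0 = -3)
M(1)*(-237) = -3*(-237) = 711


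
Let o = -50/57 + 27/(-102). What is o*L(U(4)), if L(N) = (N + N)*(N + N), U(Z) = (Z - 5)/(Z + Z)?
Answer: -2213/31008 ≈ -0.071369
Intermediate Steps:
U(Z) = (-5 + Z)/(2*Z) (U(Z) = (-5 + Z)/((2*Z)) = (-5 + Z)*(1/(2*Z)) = (-5 + Z)/(2*Z))
L(N) = 4*N² (L(N) = (2*N)*(2*N) = 4*N²)
o = -2213/1938 (o = -50*1/57 + 27*(-1/102) = -50/57 - 9/34 = -2213/1938 ≈ -1.1419)
o*L(U(4)) = -4426*((½)*(-5 + 4)/4)²/969 = -4426*((½)*(¼)*(-1))²/969 = -4426*(-⅛)²/969 = -4426/(969*64) = -2213/1938*1/16 = -2213/31008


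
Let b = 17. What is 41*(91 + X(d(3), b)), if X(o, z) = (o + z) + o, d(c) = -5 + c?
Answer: 4264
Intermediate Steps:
X(o, z) = z + 2*o
41*(91 + X(d(3), b)) = 41*(91 + (17 + 2*(-5 + 3))) = 41*(91 + (17 + 2*(-2))) = 41*(91 + (17 - 4)) = 41*(91 + 13) = 41*104 = 4264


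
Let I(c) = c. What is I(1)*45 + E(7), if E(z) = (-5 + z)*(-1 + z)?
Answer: 57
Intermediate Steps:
E(z) = (-1 + z)*(-5 + z)
I(1)*45 + E(7) = 1*45 + (5 + 7² - 6*7) = 45 + (5 + 49 - 42) = 45 + 12 = 57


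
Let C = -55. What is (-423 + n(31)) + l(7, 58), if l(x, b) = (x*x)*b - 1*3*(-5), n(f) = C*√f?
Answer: 2434 - 55*√31 ≈ 2127.8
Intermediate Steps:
n(f) = -55*√f
l(x, b) = 15 + b*x² (l(x, b) = x²*b - 3*(-5) = b*x² + 15 = 15 + b*x²)
(-423 + n(31)) + l(7, 58) = (-423 - 55*√31) + (15 + 58*7²) = (-423 - 55*√31) + (15 + 58*49) = (-423 - 55*√31) + (15 + 2842) = (-423 - 55*√31) + 2857 = 2434 - 55*√31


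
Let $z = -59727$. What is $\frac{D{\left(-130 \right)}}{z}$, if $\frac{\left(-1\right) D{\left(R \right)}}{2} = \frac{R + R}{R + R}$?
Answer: $\frac{2}{59727} \approx 3.3486 \cdot 10^{-5}$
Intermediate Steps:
$D{\left(R \right)} = -2$ ($D{\left(R \right)} = - 2 \frac{R + R}{R + R} = - 2 \frac{2 R}{2 R} = - 2 \cdot 2 R \frac{1}{2 R} = \left(-2\right) 1 = -2$)
$\frac{D{\left(-130 \right)}}{z} = - \frac{2}{-59727} = \left(-2\right) \left(- \frac{1}{59727}\right) = \frac{2}{59727}$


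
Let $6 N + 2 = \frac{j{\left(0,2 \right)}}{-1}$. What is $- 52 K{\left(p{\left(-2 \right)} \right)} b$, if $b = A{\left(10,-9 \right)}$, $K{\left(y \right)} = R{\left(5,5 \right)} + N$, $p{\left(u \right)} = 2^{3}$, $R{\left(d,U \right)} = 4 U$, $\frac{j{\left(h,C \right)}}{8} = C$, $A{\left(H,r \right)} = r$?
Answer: $7956$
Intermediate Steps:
$j{\left(h,C \right)} = 8 C$
$N = -3$ ($N = - \frac{1}{3} + \frac{8 \cdot 2 \frac{1}{-1}}{6} = - \frac{1}{3} + \frac{16 \left(-1\right)}{6} = - \frac{1}{3} + \frac{1}{6} \left(-16\right) = - \frac{1}{3} - \frac{8}{3} = -3$)
$p{\left(u \right)} = 8$
$K{\left(y \right)} = 17$ ($K{\left(y \right)} = 4 \cdot 5 - 3 = 20 - 3 = 17$)
$b = -9$
$- 52 K{\left(p{\left(-2 \right)} \right)} b = \left(-52\right) 17 \left(-9\right) = \left(-884\right) \left(-9\right) = 7956$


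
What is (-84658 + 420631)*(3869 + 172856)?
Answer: 59374828425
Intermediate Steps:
(-84658 + 420631)*(3869 + 172856) = 335973*176725 = 59374828425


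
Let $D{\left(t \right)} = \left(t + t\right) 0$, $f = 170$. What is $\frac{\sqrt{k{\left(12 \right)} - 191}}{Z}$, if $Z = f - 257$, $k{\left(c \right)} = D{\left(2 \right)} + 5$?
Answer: $- \frac{i \sqrt{186}}{87} \approx - 0.15676 i$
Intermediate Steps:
$D{\left(t \right)} = 0$ ($D{\left(t \right)} = 2 t 0 = 0$)
$k{\left(c \right)} = 5$ ($k{\left(c \right)} = 0 + 5 = 5$)
$Z = -87$ ($Z = 170 - 257 = -87$)
$\frac{\sqrt{k{\left(12 \right)} - 191}}{Z} = \frac{\sqrt{5 - 191}}{-87} = \sqrt{-186} \left(- \frac{1}{87}\right) = i \sqrt{186} \left(- \frac{1}{87}\right) = - \frac{i \sqrt{186}}{87}$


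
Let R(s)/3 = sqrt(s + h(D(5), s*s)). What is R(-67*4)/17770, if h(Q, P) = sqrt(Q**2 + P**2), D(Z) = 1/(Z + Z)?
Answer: 3*sqrt(-26800 + 10*sqrt(515868697601))/177700 ≈ 0.045160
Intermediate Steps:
D(Z) = 1/(2*Z)
h(Q, P) = sqrt(P**2 + Q**2)
R(s) = 3*sqrt(s + sqrt(1/100 + s**4)) (R(s) = 3*sqrt(s + sqrt((s*s)**2 + ((1/2)/5)**2)) = 3*sqrt(s + sqrt((s**2)**2 + ((1/2)*(1/5))**2)) = 3*sqrt(s + sqrt(s**4 + (1/10)**2)) = 3*sqrt(s + sqrt(s**4 + 1/100)) = 3*sqrt(s + sqrt(1/100 + s**4)))
R(-67*4)/17770 = (3*sqrt(10*sqrt(1 + 100*(-67*4)**4) + 100*(-67*4))/10)/17770 = (3*sqrt(10*sqrt(1 + 100*(-268)**4) + 100*(-268))/10)*(1/17770) = (3*sqrt(10*sqrt(1 + 100*5158686976) - 26800)/10)*(1/17770) = (3*sqrt(10*sqrt(1 + 515868697600) - 26800)/10)*(1/17770) = (3*sqrt(10*sqrt(515868697601) - 26800)/10)*(1/17770) = (3*sqrt(-26800 + 10*sqrt(515868697601))/10)*(1/17770) = 3*sqrt(-26800 + 10*sqrt(515868697601))/177700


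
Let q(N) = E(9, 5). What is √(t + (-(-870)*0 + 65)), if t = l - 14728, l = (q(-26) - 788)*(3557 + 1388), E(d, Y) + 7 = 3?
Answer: I*√3931103 ≈ 1982.7*I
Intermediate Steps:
E(d, Y) = -4 (E(d, Y) = -7 + 3 = -4)
q(N) = -4
l = -3916440 (l = (-4 - 788)*(3557 + 1388) = -792*4945 = -3916440)
t = -3931168 (t = -3916440 - 14728 = -3931168)
√(t + (-(-870)*0 + 65)) = √(-3931168 + (-(-870)*0 + 65)) = √(-3931168 + (-87*0 + 65)) = √(-3931168 + (0 + 65)) = √(-3931168 + 65) = √(-3931103) = I*√3931103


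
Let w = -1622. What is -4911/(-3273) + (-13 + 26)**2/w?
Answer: 2470835/1769602 ≈ 1.3963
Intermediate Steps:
-4911/(-3273) + (-13 + 26)**2/w = -4911/(-3273) + (-13 + 26)**2/(-1622) = -4911*(-1/3273) + 13**2*(-1/1622) = 1637/1091 + 169*(-1/1622) = 1637/1091 - 169/1622 = 2470835/1769602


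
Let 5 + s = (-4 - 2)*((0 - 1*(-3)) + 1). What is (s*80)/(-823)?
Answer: 2320/823 ≈ 2.8190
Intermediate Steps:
s = -29 (s = -5 + (-4 - 2)*((0 - 1*(-3)) + 1) = -5 - 6*((0 + 3) + 1) = -5 - 6*(3 + 1) = -5 - 6*4 = -5 - 24 = -29)
(s*80)/(-823) = -29*80/(-823) = -2320*(-1/823) = 2320/823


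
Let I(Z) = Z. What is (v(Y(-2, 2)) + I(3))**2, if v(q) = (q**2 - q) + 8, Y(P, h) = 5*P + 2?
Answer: 6889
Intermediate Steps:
Y(P, h) = 2 + 5*P
v(q) = 8 + q**2 - q
(v(Y(-2, 2)) + I(3))**2 = ((8 + (2 + 5*(-2))**2 - (2 + 5*(-2))) + 3)**2 = ((8 + (2 - 10)**2 - (2 - 10)) + 3)**2 = ((8 + (-8)**2 - 1*(-8)) + 3)**2 = ((8 + 64 + 8) + 3)**2 = (80 + 3)**2 = 83**2 = 6889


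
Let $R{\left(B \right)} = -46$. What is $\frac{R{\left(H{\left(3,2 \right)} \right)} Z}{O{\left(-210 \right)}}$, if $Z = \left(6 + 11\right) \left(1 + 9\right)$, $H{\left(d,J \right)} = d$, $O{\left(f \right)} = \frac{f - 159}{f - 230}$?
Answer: $- \frac{3440800}{369} \approx -9324.7$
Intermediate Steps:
$O{\left(f \right)} = \frac{-159 + f}{-230 + f}$
$Z = 170$ ($Z = 17 \cdot 10 = 170$)
$\frac{R{\left(H{\left(3,2 \right)} \right)} Z}{O{\left(-210 \right)}} = \frac{\left(-46\right) 170}{\frac{1}{-230 - 210} \left(-159 - 210\right)} = - \frac{7820}{\frac{1}{-440} \left(-369\right)} = - \frac{7820}{\left(- \frac{1}{440}\right) \left(-369\right)} = - \frac{7820}{\frac{369}{440}} = \left(-7820\right) \frac{440}{369} = - \frac{3440800}{369}$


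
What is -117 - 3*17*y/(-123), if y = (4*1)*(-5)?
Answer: -5137/41 ≈ -125.29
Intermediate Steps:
y = -20 (y = 4*(-5) = -20)
-117 - 3*17*y/(-123) = -117 - 3*17*(-20)/(-123) = -117 - (-1020)*(-1)/123 = -117 - 3*340/123 = -117 - 340/41 = -5137/41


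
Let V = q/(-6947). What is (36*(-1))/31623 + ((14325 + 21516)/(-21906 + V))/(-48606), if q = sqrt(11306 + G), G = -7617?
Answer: -2184769255899941349141/1977612552065458454007035 - 82995809*sqrt(3689)/375222948878751248270 ≈ -0.0011048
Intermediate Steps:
q = sqrt(3689) (q = sqrt(11306 - 7617) = sqrt(3689) ≈ 60.737)
V = -sqrt(3689)/6947 (V = sqrt(3689)/(-6947) = sqrt(3689)*(-1/6947) = -sqrt(3689)/6947 ≈ -0.0087429)
(36*(-1))/31623 + ((14325 + 21516)/(-21906 + V))/(-48606) = (36*(-1))/31623 + ((14325 + 21516)/(-21906 - sqrt(3689)/6947))/(-48606) = -36*1/31623 + (35841/(-21906 - sqrt(3689)/6947))*(-1/48606) = -12/10541 - 11947/(16202*(-21906 - sqrt(3689)/6947))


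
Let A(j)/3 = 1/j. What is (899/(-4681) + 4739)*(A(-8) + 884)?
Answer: 632286705/151 ≈ 4.1873e+6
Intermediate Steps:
A(j) = 3/j
(899/(-4681) + 4739)*(A(-8) + 884) = (899/(-4681) + 4739)*(3/(-8) + 884) = (899*(-1/4681) + 4739)*(3*(-⅛) + 884) = (-29/151 + 4739)*(-3/8 + 884) = (715560/151)*(7069/8) = 632286705/151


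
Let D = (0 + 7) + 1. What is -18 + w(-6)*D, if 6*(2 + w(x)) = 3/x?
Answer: -104/3 ≈ -34.667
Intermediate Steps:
w(x) = -2 + 1/(2*x) (w(x) = -2 + (3/x)/6 = -2 + 1/(2*x))
D = 8 (D = 7 + 1 = 8)
-18 + w(-6)*D = -18 + (-2 + (1/2)/(-6))*8 = -18 + (-2 + (1/2)*(-1/6))*8 = -18 + (-2 - 1/12)*8 = -18 - 25/12*8 = -18 - 50/3 = -104/3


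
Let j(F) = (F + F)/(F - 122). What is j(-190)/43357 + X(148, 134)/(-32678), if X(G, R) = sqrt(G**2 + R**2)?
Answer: 95/3381846 - sqrt(9965)/16339 ≈ -0.0060815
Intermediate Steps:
j(F) = 2*F/(-122 + F) (j(F) = (2*F)/(-122 + F) = 2*F/(-122 + F))
j(-190)/43357 + X(148, 134)/(-32678) = (2*(-190)/(-122 - 190))/43357 + sqrt(148**2 + 134**2)/(-32678) = (2*(-190)/(-312))*(1/43357) + sqrt(21904 + 17956)*(-1/32678) = (2*(-190)*(-1/312))*(1/43357) + sqrt(39860)*(-1/32678) = (95/78)*(1/43357) + (2*sqrt(9965))*(-1/32678) = 95/3381846 - sqrt(9965)/16339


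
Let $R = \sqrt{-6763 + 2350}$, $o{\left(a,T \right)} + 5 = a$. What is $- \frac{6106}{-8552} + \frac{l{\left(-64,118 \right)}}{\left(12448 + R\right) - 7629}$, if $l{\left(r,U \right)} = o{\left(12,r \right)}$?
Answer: $\frac{35528402265}{49659698012} - \frac{7 i \sqrt{4413}}{23227174} \approx 0.71544 - 2.002 \cdot 10^{-5} i$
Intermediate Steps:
$o{\left(a,T \right)} = -5 + a$
$R = i \sqrt{4413}$ ($R = \sqrt{-4413} = i \sqrt{4413} \approx 66.43 i$)
$l{\left(r,U \right)} = 7$ ($l{\left(r,U \right)} = -5 + 12 = 7$)
$- \frac{6106}{-8552} + \frac{l{\left(-64,118 \right)}}{\left(12448 + R\right) - 7629} = - \frac{6106}{-8552} + \frac{7}{\left(12448 + i \sqrt{4413}\right) - 7629} = \left(-6106\right) \left(- \frac{1}{8552}\right) + \frac{7}{4819 + i \sqrt{4413}} = \frac{3053}{4276} + \frac{7}{4819 + i \sqrt{4413}}$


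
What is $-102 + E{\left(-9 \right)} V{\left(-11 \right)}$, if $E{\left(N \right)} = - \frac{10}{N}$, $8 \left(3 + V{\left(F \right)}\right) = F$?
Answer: $- \frac{3847}{36} \approx -106.86$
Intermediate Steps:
$V{\left(F \right)} = -3 + \frac{F}{8}$
$-102 + E{\left(-9 \right)} V{\left(-11 \right)} = -102 + - \frac{10}{-9} \left(-3 + \frac{1}{8} \left(-11\right)\right) = -102 + \left(-10\right) \left(- \frac{1}{9}\right) \left(-3 - \frac{11}{8}\right) = -102 + \frac{10}{9} \left(- \frac{35}{8}\right) = -102 - \frac{175}{36} = - \frac{3847}{36}$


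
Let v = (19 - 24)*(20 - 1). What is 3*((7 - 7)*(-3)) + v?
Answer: -95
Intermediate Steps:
v = -95 (v = -5*19 = -95)
3*((7 - 7)*(-3)) + v = 3*((7 - 7)*(-3)) - 95 = 3*(0*(-3)) - 95 = 3*0 - 95 = 0 - 95 = -95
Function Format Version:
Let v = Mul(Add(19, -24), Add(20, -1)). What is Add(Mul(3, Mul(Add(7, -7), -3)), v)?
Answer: -95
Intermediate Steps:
v = -95 (v = Mul(-5, 19) = -95)
Add(Mul(3, Mul(Add(7, -7), -3)), v) = Add(Mul(3, Mul(Add(7, -7), -3)), -95) = Add(Mul(3, Mul(0, -3)), -95) = Add(Mul(3, 0), -95) = Add(0, -95) = -95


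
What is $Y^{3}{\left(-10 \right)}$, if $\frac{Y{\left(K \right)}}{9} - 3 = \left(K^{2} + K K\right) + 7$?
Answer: $6751269000$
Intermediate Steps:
$Y{\left(K \right)} = 90 + 18 K^{2}$ ($Y{\left(K \right)} = 27 + 9 \left(\left(K^{2} + K K\right) + 7\right) = 27 + 9 \left(\left(K^{2} + K^{2}\right) + 7\right) = 27 + 9 \left(2 K^{2} + 7\right) = 27 + 9 \left(7 + 2 K^{2}\right) = 27 + \left(63 + 18 K^{2}\right) = 90 + 18 K^{2}$)
$Y^{3}{\left(-10 \right)} = \left(90 + 18 \left(-10\right)^{2}\right)^{3} = \left(90 + 18 \cdot 100\right)^{3} = \left(90 + 1800\right)^{3} = 1890^{3} = 6751269000$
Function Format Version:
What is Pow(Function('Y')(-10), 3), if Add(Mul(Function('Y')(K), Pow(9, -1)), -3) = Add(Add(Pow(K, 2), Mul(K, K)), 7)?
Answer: 6751269000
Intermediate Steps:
Function('Y')(K) = Add(90, Mul(18, Pow(K, 2))) (Function('Y')(K) = Add(27, Mul(9, Add(Add(Pow(K, 2), Mul(K, K)), 7))) = Add(27, Mul(9, Add(Add(Pow(K, 2), Pow(K, 2)), 7))) = Add(27, Mul(9, Add(Mul(2, Pow(K, 2)), 7))) = Add(27, Mul(9, Add(7, Mul(2, Pow(K, 2))))) = Add(27, Add(63, Mul(18, Pow(K, 2)))) = Add(90, Mul(18, Pow(K, 2))))
Pow(Function('Y')(-10), 3) = Pow(Add(90, Mul(18, Pow(-10, 2))), 3) = Pow(Add(90, Mul(18, 100)), 3) = Pow(Add(90, 1800), 3) = Pow(1890, 3) = 6751269000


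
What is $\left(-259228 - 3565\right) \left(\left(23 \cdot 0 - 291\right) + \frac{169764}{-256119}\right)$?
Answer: $\frac{6543580125883}{85373} \approx 7.6647 \cdot 10^{7}$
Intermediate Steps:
$\left(-259228 - 3565\right) \left(\left(23 \cdot 0 - 291\right) + \frac{169764}{-256119}\right) = - 262793 \left(\left(0 - 291\right) + 169764 \left(- \frac{1}{256119}\right)\right) = - 262793 \left(-291 - \frac{56588}{85373}\right) = \left(-262793\right) \left(- \frac{24900131}{85373}\right) = \frac{6543580125883}{85373}$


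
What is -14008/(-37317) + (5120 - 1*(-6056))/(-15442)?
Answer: -14338804/41160651 ≈ -0.34836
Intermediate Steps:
-14008/(-37317) + (5120 - 1*(-6056))/(-15442) = -14008*(-1/37317) + (5120 + 6056)*(-1/15442) = 14008/37317 + 11176*(-1/15442) = 14008/37317 - 5588/7721 = -14338804/41160651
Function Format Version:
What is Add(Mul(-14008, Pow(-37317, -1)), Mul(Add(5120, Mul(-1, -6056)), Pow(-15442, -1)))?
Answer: Rational(-14338804, 41160651) ≈ -0.34836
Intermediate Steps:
Add(Mul(-14008, Pow(-37317, -1)), Mul(Add(5120, Mul(-1, -6056)), Pow(-15442, -1))) = Add(Mul(-14008, Rational(-1, 37317)), Mul(Add(5120, 6056), Rational(-1, 15442))) = Add(Rational(14008, 37317), Mul(11176, Rational(-1, 15442))) = Add(Rational(14008, 37317), Rational(-5588, 7721)) = Rational(-14338804, 41160651)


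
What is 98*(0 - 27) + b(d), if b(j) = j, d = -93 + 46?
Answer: -2693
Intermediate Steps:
d = -47
98*(0 - 27) + b(d) = 98*(0 - 27) - 47 = 98*(-27) - 47 = -2646 - 47 = -2693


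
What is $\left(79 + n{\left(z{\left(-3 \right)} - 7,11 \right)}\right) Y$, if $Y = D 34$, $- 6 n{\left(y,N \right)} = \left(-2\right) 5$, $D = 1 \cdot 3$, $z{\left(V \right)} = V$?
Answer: $8228$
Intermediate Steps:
$D = 3$
$n{\left(y,N \right)} = \frac{5}{3}$ ($n{\left(y,N \right)} = - \frac{\left(-2\right) 5}{6} = \left(- \frac{1}{6}\right) \left(-10\right) = \frac{5}{3}$)
$Y = 102$ ($Y = 3 \cdot 34 = 102$)
$\left(79 + n{\left(z{\left(-3 \right)} - 7,11 \right)}\right) Y = \left(79 + \frac{5}{3}\right) 102 = \frac{242}{3} \cdot 102 = 8228$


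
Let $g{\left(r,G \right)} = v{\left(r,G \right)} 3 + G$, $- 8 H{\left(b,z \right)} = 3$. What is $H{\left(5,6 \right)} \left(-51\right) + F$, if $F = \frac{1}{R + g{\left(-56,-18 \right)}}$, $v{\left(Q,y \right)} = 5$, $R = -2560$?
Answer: $\frac{392131}{20504} \approx 19.125$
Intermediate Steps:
$H{\left(b,z \right)} = - \frac{3}{8}$ ($H{\left(b,z \right)} = \left(- \frac{1}{8}\right) 3 = - \frac{3}{8}$)
$g{\left(r,G \right)} = 15 + G$ ($g{\left(r,G \right)} = 5 \cdot 3 + G = 15 + G$)
$F = - \frac{1}{2563}$ ($F = \frac{1}{-2560 + \left(15 - 18\right)} = \frac{1}{-2560 - 3} = \frac{1}{-2563} = - \frac{1}{2563} \approx -0.00039017$)
$H{\left(5,6 \right)} \left(-51\right) + F = \left(- \frac{3}{8}\right) \left(-51\right) - \frac{1}{2563} = \frac{153}{8} - \frac{1}{2563} = \frac{392131}{20504}$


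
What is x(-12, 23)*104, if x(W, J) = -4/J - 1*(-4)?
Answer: 9152/23 ≈ 397.91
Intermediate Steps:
x(W, J) = 4 - 4/J (x(W, J) = -4/J + 4 = 4 - 4/J)
x(-12, 23)*104 = (4 - 4/23)*104 = (88/23)*104 = 9152/23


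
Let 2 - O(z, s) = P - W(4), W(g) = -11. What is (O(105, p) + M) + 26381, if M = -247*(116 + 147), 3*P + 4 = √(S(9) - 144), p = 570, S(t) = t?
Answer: -115763/3 - I*√15 ≈ -38588.0 - 3.873*I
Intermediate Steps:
P = -4/3 + I*√15 (P = -4/3 + √(9 - 144)/3 = -4/3 + √(-135)/3 = -4/3 + (3*I*√15)/3 = -4/3 + I*√15 ≈ -1.3333 + 3.873*I)
O(z, s) = -23/3 - I*√15 (O(z, s) = 2 - ((-4/3 + I*√15) - 1*(-11)) = 2 - ((-4/3 + I*√15) + 11) = 2 - (29/3 + I*√15) = 2 + (-29/3 - I*√15) = -23/3 - I*√15)
M = -64961 (M = -247*263 = -64961)
(O(105, p) + M) + 26381 = ((-23/3 - I*√15) - 64961) + 26381 = (-194906/3 - I*√15) + 26381 = -115763/3 - I*√15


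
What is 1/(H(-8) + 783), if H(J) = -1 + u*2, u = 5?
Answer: 1/792 ≈ 0.0012626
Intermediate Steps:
H(J) = 9 (H(J) = -1 + 5*2 = -1 + 10 = 9)
1/(H(-8) + 783) = 1/(9 + 783) = 1/792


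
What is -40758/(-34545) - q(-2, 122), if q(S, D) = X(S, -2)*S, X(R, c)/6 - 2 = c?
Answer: 13586/11515 ≈ 1.1799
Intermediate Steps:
X(R, c) = 12 + 6*c
q(S, D) = 0 (q(S, D) = (12 + 6*(-2))*S = (12 - 12)*S = 0*S = 0)
-40758/(-34545) - q(-2, 122) = -40758/(-34545) - 1*0 = -40758*(-1/34545) + 0 = 13586/11515 + 0 = 13586/11515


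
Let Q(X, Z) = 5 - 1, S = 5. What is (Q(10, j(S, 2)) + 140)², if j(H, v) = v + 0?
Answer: 20736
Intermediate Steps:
j(H, v) = v
Q(X, Z) = 4
(Q(10, j(S, 2)) + 140)² = (4 + 140)² = 144² = 20736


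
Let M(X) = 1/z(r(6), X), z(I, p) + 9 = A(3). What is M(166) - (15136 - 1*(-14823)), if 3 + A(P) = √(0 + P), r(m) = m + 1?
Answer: -1408077/47 - √3/141 ≈ -29959.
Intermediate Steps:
r(m) = 1 + m
A(P) = -3 + √P (A(P) = -3 + √(0 + P) = -3 + √P)
z(I, p) = -12 + √3 (z(I, p) = -9 + (-3 + √3) = -12 + √3)
M(X) = 1/(-12 + √3)
M(166) - (15136 - 1*(-14823)) = (-4/47 - √3/141) - (15136 - 1*(-14823)) = (-4/47 - √3/141) - (15136 + 14823) = (-4/47 - √3/141) - 1*29959 = (-4/47 - √3/141) - 29959 = -1408077/47 - √3/141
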